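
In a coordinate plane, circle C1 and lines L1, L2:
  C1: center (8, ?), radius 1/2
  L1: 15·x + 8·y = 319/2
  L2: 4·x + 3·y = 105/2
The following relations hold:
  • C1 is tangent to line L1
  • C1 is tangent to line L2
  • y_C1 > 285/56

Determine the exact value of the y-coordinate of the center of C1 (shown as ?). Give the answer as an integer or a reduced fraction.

1. [C1‖L1]  y_C1² − (79/8)y_C1 + 93/4 = 0  ⇒  y_C1 = 31/8 or 6
2. [C1‖L2]  y_C1² − (41/3)y_C1 + 46 = 0  ⇒  y_C1 = 6 or 23/3

6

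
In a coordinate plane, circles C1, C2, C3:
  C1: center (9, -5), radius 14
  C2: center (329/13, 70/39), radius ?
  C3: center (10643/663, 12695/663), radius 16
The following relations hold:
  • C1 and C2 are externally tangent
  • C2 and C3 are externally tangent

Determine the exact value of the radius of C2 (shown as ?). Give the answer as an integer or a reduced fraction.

1. [ext C1·C2]  r_C2² + 28r_C2 − 1045/9 = 0  ⇒  r_C2 = 11/3 (r>0 drops 1)
2. [ext C2·C3]  r_C2² + 32r_C2 − 1177/9 = 0  ⇒  r_C2 = 11/3 (r>0 drops 1)

11/3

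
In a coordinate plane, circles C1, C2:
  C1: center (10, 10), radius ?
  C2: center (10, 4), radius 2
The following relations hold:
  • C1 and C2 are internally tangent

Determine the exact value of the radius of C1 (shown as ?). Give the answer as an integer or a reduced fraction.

1. [int C1,C2]  r_C1² − 4r_C1 − 32 = 0  ⇒  r_C1 = 8 (r>0 drops 1)

8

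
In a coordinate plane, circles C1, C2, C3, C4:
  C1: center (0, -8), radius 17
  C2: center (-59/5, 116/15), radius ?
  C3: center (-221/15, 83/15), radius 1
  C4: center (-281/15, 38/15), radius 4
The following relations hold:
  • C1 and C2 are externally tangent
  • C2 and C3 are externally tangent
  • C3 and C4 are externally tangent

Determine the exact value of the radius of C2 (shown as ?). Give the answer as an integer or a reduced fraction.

8/3

1. [ext C1·C2]  r_C2² + 34r_C2 − 880/9 = 0  ⇒  r_C2 = 8/3 (r>0 drops 1)
2. [ext C2·C3]  r_C2² + 2r_C2 − 112/9 = 0  ⇒  r_C2 = 8/3 (r>0 drops 1)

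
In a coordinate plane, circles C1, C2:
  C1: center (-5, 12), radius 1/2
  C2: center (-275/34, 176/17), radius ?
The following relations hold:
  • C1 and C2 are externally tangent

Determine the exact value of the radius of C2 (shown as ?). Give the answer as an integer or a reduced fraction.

1. [ext C1·C2]  r_C2² + 1r_C2 − 12 = 0  ⇒  r_C2 = 3 (r>0 drops 1)

3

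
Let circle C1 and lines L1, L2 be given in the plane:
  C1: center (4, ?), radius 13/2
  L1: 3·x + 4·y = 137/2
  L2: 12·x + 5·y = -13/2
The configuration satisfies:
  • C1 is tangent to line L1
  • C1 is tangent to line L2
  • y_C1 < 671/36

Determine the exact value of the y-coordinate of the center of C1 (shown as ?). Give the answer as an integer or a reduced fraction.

1. [C1‖L1]  y_C1² − (113/4)y_C1 + 267/2 = 0  ⇒  y_C1 = 6 or 89/4
2. [C1‖L2]  y_C1² + (109/5)y_C1 − 834/5 = 0  ⇒  y_C1 = -139/5 or 6

6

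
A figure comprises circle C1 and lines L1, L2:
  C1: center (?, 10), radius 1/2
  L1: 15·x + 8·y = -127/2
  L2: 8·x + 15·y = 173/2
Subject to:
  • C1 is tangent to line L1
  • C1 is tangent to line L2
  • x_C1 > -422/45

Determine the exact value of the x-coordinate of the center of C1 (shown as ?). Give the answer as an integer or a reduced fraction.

-9

1. [C1‖L1]  x_C1² + (287/15)x_C1 + 456/5 = 0  ⇒  x_C1 = -152/15 or -9
2. [C1‖L2]  x_C1² + (127/8)x_C1 + 495/8 = 0  ⇒  x_C1 = -9 or -55/8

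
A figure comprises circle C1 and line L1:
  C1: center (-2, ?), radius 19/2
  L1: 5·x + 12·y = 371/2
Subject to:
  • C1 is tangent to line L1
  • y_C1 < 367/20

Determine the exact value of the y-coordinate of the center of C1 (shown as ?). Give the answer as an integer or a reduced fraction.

1. [C1‖L1]  y_C1² − (391/12)y_C1 + 319/2 = 0  ⇒  y_C1 = 6 or 319/12
2. given y_C1 < 367/20: keep 6

6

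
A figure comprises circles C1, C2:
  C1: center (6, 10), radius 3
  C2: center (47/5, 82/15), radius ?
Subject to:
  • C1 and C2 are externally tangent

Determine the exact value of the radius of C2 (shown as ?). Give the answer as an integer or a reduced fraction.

8/3

1. [ext C1·C2]  r_C2² + 6r_C2 − 208/9 = 0  ⇒  r_C2 = 8/3 (r>0 drops 1)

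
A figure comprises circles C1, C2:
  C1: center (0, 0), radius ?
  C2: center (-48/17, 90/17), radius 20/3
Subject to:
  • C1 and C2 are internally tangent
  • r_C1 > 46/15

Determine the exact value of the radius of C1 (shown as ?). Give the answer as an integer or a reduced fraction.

38/3

1. [int C1,C2]  r_C1² − (40/3)r_C1 + 76/9 = 0  ⇒  r_C1 = 2/3 or 38/3
2. given r_C1 > 46/15: keep 38/3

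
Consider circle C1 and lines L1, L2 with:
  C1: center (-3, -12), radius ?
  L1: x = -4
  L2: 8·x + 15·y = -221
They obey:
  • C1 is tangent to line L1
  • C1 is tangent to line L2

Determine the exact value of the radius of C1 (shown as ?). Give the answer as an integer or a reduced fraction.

1

1. [C1‖L1]  r_C1² − 1 = 0  ⇒  r_C1 = 1 (r>0 drops 1)
2. [C1‖L2]  r_C1² − 1 = 0  ⇒  r_C1 = 1 (r>0 drops 1)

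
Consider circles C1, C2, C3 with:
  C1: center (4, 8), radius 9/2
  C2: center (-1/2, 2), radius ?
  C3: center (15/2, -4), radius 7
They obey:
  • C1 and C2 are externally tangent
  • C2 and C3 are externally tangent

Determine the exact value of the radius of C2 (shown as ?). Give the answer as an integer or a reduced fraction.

1. [ext C1·C2]  r_C2² + 9r_C2 − 36 = 0  ⇒  r_C2 = 3 (r>0 drops 1)
2. [ext C2·C3]  r_C2² + 14r_C2 − 51 = 0  ⇒  r_C2 = 3 (r>0 drops 1)

3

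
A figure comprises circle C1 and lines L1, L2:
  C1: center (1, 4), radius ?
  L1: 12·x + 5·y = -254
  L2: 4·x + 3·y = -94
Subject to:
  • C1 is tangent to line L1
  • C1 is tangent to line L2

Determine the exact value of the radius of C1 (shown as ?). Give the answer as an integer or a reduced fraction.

22

1. [C1‖L1]  r_C1² − 484 = 0  ⇒  r_C1 = 22 (r>0 drops 1)
2. [C1‖L2]  r_C1² − 484 = 0  ⇒  r_C1 = 22 (r>0 drops 1)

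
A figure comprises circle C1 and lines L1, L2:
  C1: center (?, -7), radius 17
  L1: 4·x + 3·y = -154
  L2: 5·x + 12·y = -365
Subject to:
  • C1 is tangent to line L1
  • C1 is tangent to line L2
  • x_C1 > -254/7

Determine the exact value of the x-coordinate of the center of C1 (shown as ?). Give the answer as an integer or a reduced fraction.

1. [C1‖L1]  x_C1² + (133/2)x_C1 + 654 = 0  ⇒  x_C1 = -109/2 or -12
2. [C1‖L2]  x_C1² + (562/5)x_C1 + 6024/5 = 0  ⇒  x_C1 = -502/5 or -12

-12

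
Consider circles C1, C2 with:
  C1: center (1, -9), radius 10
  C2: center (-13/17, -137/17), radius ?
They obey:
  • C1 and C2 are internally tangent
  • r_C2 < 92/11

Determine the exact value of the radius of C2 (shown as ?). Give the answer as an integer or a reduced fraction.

8

1. [int C1,C2]  r_C2² − 20r_C2 + 96 = 0  ⇒  r_C2 = 8 or 12
2. given r_C2 < 92/11: keep 8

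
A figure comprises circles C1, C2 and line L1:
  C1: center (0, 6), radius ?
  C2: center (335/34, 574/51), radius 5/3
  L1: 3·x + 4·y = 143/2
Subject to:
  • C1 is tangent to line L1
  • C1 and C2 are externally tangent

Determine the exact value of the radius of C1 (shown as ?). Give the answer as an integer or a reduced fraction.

1. [C1‖L1]  r_C1² − 361/4 = 0  ⇒  r_C1 = 19/2 (r>0 drops 1)
2. [ext C1·C2]  r_C1² + (10/3)r_C1 − 1463/12 = 0  ⇒  r_C1 = 19/2 (r>0 drops 1)

19/2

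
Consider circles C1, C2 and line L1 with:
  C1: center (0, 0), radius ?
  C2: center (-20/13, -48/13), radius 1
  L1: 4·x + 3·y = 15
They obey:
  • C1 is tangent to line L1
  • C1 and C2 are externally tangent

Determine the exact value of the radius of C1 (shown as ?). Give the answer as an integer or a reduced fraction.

1. [C1‖L1]  r_C1² − 9 = 0  ⇒  r_C1 = 3 (r>0 drops 1)
2. [ext C1·C2]  r_C1² + 2r_C1 − 15 = 0  ⇒  r_C1 = 3 (r>0 drops 1)

3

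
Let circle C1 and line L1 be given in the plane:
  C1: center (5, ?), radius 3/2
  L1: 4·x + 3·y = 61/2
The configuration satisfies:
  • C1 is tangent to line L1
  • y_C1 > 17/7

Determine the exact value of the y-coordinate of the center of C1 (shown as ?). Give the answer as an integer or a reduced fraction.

6

1. [C1‖L1]  y_C1² − 7y_C1 + 6 = 0  ⇒  y_C1 = 1 or 6
2. given y_C1 > 17/7: keep 6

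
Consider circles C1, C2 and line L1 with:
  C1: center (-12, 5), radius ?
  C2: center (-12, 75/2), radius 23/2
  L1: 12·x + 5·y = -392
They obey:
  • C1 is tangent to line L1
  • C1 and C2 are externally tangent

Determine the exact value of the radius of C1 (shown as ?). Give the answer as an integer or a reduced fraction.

1. [C1‖L1]  r_C1² − 441 = 0  ⇒  r_C1 = 21 (r>0 drops 1)
2. [ext C1·C2]  r_C1² + 23r_C1 − 924 = 0  ⇒  r_C1 = 21 (r>0 drops 1)

21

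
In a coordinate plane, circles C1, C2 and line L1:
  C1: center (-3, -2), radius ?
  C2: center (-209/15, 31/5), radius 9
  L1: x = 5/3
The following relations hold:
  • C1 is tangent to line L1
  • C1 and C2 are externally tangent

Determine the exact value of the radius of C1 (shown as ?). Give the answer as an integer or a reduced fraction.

1. [C1‖L1]  r_C1² − 196/9 = 0  ⇒  r_C1 = 14/3 (r>0 drops 1)
2. [ext C1·C2]  r_C1² + 18r_C1 − 952/9 = 0  ⇒  r_C1 = 14/3 (r>0 drops 1)

14/3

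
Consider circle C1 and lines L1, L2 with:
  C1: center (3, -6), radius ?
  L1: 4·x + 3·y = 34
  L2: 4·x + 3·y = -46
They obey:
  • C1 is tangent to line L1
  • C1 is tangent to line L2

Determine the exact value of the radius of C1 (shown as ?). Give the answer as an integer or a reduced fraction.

8

1. [C1‖L1]  r_C1² − 64 = 0  ⇒  r_C1 = 8 (r>0 drops 1)
2. [C1‖L2]  r_C1² − 64 = 0  ⇒  r_C1 = 8 (r>0 drops 1)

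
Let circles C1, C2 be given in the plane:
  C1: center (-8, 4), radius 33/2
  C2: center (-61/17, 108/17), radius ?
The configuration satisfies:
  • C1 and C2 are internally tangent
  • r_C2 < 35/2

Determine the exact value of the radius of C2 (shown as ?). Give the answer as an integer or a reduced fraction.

1. [int C1,C2]  r_C2² − 33r_C2 + 989/4 = 0  ⇒  r_C2 = 23/2 or 43/2
2. given r_C2 < 35/2: keep 23/2

23/2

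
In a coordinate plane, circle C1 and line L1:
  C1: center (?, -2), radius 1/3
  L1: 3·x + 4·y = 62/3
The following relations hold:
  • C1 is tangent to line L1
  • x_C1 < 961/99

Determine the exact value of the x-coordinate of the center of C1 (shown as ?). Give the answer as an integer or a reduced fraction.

1. [C1‖L1]  x_C1² − (172/9)x_C1 + 91 = 0  ⇒  x_C1 = 9 or 91/9
2. given x_C1 < 961/99: keep 9

9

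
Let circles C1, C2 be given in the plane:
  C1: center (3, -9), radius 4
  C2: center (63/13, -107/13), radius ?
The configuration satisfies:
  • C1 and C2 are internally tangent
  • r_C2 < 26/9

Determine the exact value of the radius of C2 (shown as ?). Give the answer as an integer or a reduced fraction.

1. [int C1,C2]  r_C2² − 8r_C2 + 12 = 0  ⇒  r_C2 = 2 or 6
2. given r_C2 < 26/9: keep 2

2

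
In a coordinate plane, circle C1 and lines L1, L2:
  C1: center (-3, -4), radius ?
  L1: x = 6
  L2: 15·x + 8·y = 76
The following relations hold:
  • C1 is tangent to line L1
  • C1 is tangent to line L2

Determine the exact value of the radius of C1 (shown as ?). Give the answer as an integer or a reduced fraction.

9

1. [C1‖L1]  r_C1² − 81 = 0  ⇒  r_C1 = 9 (r>0 drops 1)
2. [C1‖L2]  r_C1² − 81 = 0  ⇒  r_C1 = 9 (r>0 drops 1)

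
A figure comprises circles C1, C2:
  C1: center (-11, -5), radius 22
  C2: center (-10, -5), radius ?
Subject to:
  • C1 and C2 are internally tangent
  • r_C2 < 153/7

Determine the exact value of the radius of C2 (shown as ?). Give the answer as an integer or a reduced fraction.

1. [int C1,C2]  r_C2² − 44r_C2 + 483 = 0  ⇒  r_C2 = 21 or 23
2. given r_C2 < 153/7: keep 21

21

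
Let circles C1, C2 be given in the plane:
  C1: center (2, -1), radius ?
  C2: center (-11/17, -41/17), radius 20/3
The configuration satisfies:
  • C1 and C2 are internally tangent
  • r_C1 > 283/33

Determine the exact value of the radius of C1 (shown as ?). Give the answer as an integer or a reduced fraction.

1. [int C1,C2]  r_C1² − (40/3)r_C1 + 319/9 = 0  ⇒  r_C1 = 11/3 or 29/3
2. given r_C1 > 283/33: keep 29/3

29/3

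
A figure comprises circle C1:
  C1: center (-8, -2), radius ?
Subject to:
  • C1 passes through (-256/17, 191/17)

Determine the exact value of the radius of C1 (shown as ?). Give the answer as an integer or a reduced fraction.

1. [C1∋P]  r_C1² − 225 = 0  ⇒  r_C1 = 15 (r>0 drops 1)

15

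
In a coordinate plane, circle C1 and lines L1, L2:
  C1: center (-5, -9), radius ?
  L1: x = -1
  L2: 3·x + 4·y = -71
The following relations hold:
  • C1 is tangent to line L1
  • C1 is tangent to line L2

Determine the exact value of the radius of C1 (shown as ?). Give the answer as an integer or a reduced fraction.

1. [C1‖L1]  r_C1² − 16 = 0  ⇒  r_C1 = 4 (r>0 drops 1)
2. [C1‖L2]  r_C1² − 16 = 0  ⇒  r_C1 = 4 (r>0 drops 1)

4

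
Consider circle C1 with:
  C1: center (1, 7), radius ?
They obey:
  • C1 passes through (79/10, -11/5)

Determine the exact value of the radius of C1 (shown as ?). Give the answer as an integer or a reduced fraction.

23/2

1. [C1∋P]  r_C1² − 529/4 = 0  ⇒  r_C1 = 23/2 (r>0 drops 1)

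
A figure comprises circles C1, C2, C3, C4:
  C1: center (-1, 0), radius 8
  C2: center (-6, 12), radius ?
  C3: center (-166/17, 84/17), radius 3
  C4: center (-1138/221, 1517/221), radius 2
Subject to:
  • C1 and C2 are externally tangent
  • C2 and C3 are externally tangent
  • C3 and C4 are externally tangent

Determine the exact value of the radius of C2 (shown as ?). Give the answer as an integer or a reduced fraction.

5

1. [ext C1·C2]  r_C2² + 16r_C2 − 105 = 0  ⇒  r_C2 = 5 (r>0 drops 1)
2. [ext C2·C3]  r_C2² + 6r_C2 − 55 = 0  ⇒  r_C2 = 5 (r>0 drops 1)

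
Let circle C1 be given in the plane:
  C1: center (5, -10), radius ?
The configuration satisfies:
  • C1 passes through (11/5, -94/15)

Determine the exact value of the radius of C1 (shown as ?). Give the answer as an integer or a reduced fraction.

1. [C1∋P]  r_C1² − 196/9 = 0  ⇒  r_C1 = 14/3 (r>0 drops 1)

14/3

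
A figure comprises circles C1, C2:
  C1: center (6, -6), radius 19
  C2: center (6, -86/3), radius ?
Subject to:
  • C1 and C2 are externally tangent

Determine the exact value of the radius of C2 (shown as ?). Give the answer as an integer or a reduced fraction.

11/3

1. [ext C1·C2]  r_C2² + 38r_C2 − 1375/9 = 0  ⇒  r_C2 = 11/3 (r>0 drops 1)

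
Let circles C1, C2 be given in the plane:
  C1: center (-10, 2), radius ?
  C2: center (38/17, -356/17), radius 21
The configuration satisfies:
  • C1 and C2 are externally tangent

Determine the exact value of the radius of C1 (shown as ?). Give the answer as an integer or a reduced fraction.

1. [ext C1·C2]  r_C1² + 42r_C1 − 235 = 0  ⇒  r_C1 = 5 (r>0 drops 1)

5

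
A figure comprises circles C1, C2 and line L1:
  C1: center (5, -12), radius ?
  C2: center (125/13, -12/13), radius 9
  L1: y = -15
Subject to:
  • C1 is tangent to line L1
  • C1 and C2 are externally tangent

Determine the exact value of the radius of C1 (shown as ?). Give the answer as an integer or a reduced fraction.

3

1. [C1‖L1]  r_C1² − 9 = 0  ⇒  r_C1 = 3 (r>0 drops 1)
2. [ext C1·C2]  r_C1² + 18r_C1 − 63 = 0  ⇒  r_C1 = 3 (r>0 drops 1)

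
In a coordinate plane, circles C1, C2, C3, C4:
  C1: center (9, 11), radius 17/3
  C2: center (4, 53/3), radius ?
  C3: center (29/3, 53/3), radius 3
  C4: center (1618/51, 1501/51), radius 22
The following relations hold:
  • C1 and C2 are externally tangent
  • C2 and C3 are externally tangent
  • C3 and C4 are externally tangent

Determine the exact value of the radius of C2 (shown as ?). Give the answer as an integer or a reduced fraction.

8/3

1. [ext C1·C2]  r_C2² + (34/3)r_C2 − 112/3 = 0  ⇒  r_C2 = 8/3 (r>0 drops 1)
2. [ext C2·C3]  r_C2² + 6r_C2 − 208/9 = 0  ⇒  r_C2 = 8/3 (r>0 drops 1)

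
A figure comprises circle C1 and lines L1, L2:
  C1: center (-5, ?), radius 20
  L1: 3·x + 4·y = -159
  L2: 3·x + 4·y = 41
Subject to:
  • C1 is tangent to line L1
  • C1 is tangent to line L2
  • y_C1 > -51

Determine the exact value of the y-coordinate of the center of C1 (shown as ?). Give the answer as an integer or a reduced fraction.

1. [C1‖L1]  y_C1² + 72y_C1 + 671 = 0  ⇒  y_C1 = -61 or -11
2. [C1‖L2]  y_C1² − 28y_C1 − 429 = 0  ⇒  y_C1 = -11 or 39

-11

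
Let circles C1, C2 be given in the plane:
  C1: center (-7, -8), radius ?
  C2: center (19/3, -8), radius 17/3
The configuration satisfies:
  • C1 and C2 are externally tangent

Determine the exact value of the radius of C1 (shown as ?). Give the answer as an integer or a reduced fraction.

1. [ext C1·C2]  r_C1² + (34/3)r_C1 − 437/3 = 0  ⇒  r_C1 = 23/3 (r>0 drops 1)

23/3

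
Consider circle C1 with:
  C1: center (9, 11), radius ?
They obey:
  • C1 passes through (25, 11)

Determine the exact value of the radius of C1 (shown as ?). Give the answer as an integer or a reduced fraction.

1. [C1∋P]  r_C1² − 256 = 0  ⇒  r_C1 = 16 (r>0 drops 1)

16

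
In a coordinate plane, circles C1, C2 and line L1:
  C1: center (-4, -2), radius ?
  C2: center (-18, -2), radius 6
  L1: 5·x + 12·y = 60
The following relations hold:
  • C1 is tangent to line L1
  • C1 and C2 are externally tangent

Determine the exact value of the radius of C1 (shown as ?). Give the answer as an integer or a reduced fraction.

8

1. [C1‖L1]  r_C1² − 64 = 0  ⇒  r_C1 = 8 (r>0 drops 1)
2. [ext C1·C2]  r_C1² + 12r_C1 − 160 = 0  ⇒  r_C1 = 8 (r>0 drops 1)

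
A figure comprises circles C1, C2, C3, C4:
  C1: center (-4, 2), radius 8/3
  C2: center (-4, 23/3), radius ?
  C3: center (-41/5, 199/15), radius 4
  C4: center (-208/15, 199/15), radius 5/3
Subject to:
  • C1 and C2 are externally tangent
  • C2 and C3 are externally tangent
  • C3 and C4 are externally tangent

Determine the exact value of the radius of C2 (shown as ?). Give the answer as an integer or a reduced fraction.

3

1. [ext C1·C2]  r_C2² + (16/3)r_C2 − 25 = 0  ⇒  r_C2 = 3 (r>0 drops 1)
2. [ext C2·C3]  r_C2² + 8r_C2 − 33 = 0  ⇒  r_C2 = 3 (r>0 drops 1)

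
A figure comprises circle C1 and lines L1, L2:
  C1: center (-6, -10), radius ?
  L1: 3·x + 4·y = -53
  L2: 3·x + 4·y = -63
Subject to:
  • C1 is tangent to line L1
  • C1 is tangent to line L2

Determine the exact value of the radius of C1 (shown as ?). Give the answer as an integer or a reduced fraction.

1

1. [C1‖L1]  r_C1² − 1 = 0  ⇒  r_C1 = 1 (r>0 drops 1)
2. [C1‖L2]  r_C1² − 1 = 0  ⇒  r_C1 = 1 (r>0 drops 1)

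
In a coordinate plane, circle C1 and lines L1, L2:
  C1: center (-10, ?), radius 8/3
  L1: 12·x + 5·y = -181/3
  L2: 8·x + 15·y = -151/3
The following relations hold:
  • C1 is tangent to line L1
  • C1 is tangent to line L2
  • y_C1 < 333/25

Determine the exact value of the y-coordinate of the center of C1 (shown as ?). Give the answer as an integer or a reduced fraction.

1. [C1‖L1]  y_C1² − (358/15)y_C1 + 283/3 = 0  ⇒  y_C1 = 5 or 283/15
2. [C1‖L2]  y_C1² − (178/45)y_C1 − 47/9 = 0  ⇒  y_C1 = -47/45 or 5

5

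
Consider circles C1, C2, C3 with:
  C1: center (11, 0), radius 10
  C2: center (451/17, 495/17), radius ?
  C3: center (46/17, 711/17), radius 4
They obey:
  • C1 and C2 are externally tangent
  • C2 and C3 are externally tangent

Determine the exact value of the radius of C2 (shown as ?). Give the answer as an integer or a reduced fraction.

1. [ext C1·C2]  r_C2² + 20r_C2 − 989 = 0  ⇒  r_C2 = 23 (r>0 drops 1)
2. [ext C2·C3]  r_C2² + 8r_C2 − 713 = 0  ⇒  r_C2 = 23 (r>0 drops 1)

23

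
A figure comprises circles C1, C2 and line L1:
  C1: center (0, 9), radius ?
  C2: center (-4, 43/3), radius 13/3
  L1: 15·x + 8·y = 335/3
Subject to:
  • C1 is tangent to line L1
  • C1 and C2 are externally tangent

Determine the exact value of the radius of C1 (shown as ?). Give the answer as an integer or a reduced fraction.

1. [C1‖L1]  r_C1² − 49/9 = 0  ⇒  r_C1 = 7/3 (r>0 drops 1)
2. [ext C1·C2]  r_C1² + (26/3)r_C1 − 77/3 = 0  ⇒  r_C1 = 7/3 (r>0 drops 1)

7/3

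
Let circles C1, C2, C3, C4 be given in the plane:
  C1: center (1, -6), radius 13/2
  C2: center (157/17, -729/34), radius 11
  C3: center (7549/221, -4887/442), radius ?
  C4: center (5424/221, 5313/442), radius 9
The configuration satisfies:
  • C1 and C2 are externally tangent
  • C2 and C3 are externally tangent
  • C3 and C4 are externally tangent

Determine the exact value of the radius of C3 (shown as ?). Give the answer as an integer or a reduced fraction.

1. [ext C2·C3]  r_C3² + 22r_C3 − 608 = 0  ⇒  r_C3 = 16 (r>0 drops 1)
2. [ext C3·C4]  r_C3² + 18r_C3 − 544 = 0  ⇒  r_C3 = 16 (r>0 drops 1)

16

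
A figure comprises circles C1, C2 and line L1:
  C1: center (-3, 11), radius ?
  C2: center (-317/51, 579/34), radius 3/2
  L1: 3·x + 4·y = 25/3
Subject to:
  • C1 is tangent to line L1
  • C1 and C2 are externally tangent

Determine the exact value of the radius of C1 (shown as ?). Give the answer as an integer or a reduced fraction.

16/3

1. [C1‖L1]  r_C1² − 256/9 = 0  ⇒  r_C1 = 16/3 (r>0 drops 1)
2. [ext C1·C2]  r_C1² + 3r_C1 − 400/9 = 0  ⇒  r_C1 = 16/3 (r>0 drops 1)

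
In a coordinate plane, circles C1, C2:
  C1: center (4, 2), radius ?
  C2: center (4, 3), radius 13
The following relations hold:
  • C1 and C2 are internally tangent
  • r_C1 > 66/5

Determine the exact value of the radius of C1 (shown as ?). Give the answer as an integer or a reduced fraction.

14

1. [int C1,C2]  r_C1² − 26r_C1 + 168 = 0  ⇒  r_C1 = 12 or 14
2. given r_C1 > 66/5: keep 14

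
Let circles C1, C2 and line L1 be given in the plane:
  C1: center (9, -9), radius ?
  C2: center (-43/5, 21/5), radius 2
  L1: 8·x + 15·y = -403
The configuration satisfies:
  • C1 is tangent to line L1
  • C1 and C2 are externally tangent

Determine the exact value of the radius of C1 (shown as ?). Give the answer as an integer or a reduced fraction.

1. [C1‖L1]  r_C1² − 400 = 0  ⇒  r_C1 = 20 (r>0 drops 1)
2. [ext C1·C2]  r_C1² + 4r_C1 − 480 = 0  ⇒  r_C1 = 20 (r>0 drops 1)

20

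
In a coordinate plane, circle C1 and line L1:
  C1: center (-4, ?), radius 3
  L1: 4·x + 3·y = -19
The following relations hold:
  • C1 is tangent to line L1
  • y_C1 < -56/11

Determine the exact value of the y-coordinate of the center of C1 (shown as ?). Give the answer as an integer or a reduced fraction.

-6

1. [C1‖L1]  y_C1² + 2y_C1 − 24 = 0  ⇒  y_C1 = -6 or 4
2. given y_C1 < -56/11: keep -6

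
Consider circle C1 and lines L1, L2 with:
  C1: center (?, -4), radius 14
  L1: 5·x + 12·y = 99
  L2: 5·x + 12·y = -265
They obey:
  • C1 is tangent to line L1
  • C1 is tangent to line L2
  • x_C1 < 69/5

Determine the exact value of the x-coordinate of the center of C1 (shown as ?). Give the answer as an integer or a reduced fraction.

-7

1. [C1‖L1]  x_C1² − (294/5)x_C1 − 2303/5 = 0  ⇒  x_C1 = -7 or 329/5
2. [C1‖L2]  x_C1² + (434/5)x_C1 + 2793/5 = 0  ⇒  x_C1 = -399/5 or -7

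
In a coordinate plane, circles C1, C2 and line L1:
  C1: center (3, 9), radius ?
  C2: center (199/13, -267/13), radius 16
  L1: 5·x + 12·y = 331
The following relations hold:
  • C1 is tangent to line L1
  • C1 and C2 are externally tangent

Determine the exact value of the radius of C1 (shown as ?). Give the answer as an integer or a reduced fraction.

16

1. [C1‖L1]  r_C1² − 256 = 0  ⇒  r_C1 = 16 (r>0 drops 1)
2. [ext C1·C2]  r_C1² + 32r_C1 − 768 = 0  ⇒  r_C1 = 16 (r>0 drops 1)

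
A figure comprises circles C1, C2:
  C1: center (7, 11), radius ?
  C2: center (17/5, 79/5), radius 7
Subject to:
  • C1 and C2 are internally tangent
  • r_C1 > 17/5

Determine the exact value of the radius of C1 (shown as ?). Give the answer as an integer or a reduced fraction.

1. [int C1,C2]  r_C1² − 14r_C1 + 13 = 0  ⇒  r_C1 = 1 or 13
2. given r_C1 > 17/5: keep 13

13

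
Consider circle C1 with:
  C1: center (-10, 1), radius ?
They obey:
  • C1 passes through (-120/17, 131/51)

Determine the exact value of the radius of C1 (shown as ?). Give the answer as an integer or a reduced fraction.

10/3

1. [C1∋P]  r_C1² − 100/9 = 0  ⇒  r_C1 = 10/3 (r>0 drops 1)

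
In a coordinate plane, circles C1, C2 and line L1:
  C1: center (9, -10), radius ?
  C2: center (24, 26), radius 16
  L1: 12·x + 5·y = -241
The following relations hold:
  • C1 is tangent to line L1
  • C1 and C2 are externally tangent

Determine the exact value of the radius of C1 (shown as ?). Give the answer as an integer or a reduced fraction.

1. [C1‖L1]  r_C1² − 529 = 0  ⇒  r_C1 = 23 (r>0 drops 1)
2. [ext C1·C2]  r_C1² + 32r_C1 − 1265 = 0  ⇒  r_C1 = 23 (r>0 drops 1)

23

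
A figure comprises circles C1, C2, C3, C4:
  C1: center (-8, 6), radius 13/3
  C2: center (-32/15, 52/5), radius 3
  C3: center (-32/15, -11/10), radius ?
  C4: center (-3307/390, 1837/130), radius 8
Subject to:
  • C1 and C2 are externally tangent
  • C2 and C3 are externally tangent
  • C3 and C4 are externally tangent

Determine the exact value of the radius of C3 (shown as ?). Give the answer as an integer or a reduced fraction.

1. [ext C2·C3]  r_C3² + 6r_C3 − 493/4 = 0  ⇒  r_C3 = 17/2 (r>0 drops 1)
2. [ext C3·C4]  r_C3² + 16r_C3 − 833/4 = 0  ⇒  r_C3 = 17/2 (r>0 drops 1)

17/2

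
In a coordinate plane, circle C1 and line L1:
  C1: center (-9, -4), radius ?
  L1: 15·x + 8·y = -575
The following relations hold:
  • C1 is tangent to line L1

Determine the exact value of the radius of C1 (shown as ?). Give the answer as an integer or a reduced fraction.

24

1. [C1‖L1]  r_C1² − 576 = 0  ⇒  r_C1 = 24 (r>0 drops 1)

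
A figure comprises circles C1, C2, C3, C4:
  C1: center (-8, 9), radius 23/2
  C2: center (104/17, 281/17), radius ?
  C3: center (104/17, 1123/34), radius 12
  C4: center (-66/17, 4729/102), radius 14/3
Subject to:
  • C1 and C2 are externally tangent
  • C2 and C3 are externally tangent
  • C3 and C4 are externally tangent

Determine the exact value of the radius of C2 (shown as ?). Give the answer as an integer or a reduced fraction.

1. [ext C1·C2]  r_C2² + 23r_C2 − 495/4 = 0  ⇒  r_C2 = 9/2 (r>0 drops 1)
2. [ext C2·C3]  r_C2² + 24r_C2 − 513/4 = 0  ⇒  r_C2 = 9/2 (r>0 drops 1)

9/2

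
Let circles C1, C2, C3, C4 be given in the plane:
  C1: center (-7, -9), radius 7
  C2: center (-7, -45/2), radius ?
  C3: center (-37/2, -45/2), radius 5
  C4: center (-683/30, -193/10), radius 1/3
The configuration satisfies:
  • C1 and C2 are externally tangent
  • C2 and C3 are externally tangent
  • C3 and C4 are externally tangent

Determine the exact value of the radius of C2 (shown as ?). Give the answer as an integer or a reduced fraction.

13/2

1. [ext C1·C2]  r_C2² + 14r_C2 − 533/4 = 0  ⇒  r_C2 = 13/2 (r>0 drops 1)
2. [ext C2·C3]  r_C2² + 10r_C2 − 429/4 = 0  ⇒  r_C2 = 13/2 (r>0 drops 1)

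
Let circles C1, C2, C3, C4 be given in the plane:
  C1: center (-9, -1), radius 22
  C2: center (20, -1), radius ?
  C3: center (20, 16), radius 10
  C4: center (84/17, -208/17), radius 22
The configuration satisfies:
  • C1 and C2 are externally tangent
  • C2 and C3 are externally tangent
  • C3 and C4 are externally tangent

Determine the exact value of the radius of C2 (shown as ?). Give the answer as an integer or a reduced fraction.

7

1. [ext C1·C2]  r_C2² + 44r_C2 − 357 = 0  ⇒  r_C2 = 7 (r>0 drops 1)
2. [ext C2·C3]  r_C2² + 20r_C2 − 189 = 0  ⇒  r_C2 = 7 (r>0 drops 1)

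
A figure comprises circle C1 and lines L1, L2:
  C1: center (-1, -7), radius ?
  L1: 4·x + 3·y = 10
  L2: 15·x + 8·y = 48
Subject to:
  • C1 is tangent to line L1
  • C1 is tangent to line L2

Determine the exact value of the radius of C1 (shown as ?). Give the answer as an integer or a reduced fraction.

1. [C1‖L1]  r_C1² − 49 = 0  ⇒  r_C1 = 7 (r>0 drops 1)
2. [C1‖L2]  r_C1² − 49 = 0  ⇒  r_C1 = 7 (r>0 drops 1)

7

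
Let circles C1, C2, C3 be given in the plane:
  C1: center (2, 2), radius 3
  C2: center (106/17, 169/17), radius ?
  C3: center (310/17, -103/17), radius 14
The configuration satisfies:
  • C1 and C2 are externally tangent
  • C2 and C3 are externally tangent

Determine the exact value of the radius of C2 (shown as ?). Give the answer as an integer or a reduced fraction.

6

1. [ext C1·C2]  r_C2² + 6r_C2 − 72 = 0  ⇒  r_C2 = 6 (r>0 drops 1)
2. [ext C2·C3]  r_C2² + 28r_C2 − 204 = 0  ⇒  r_C2 = 6 (r>0 drops 1)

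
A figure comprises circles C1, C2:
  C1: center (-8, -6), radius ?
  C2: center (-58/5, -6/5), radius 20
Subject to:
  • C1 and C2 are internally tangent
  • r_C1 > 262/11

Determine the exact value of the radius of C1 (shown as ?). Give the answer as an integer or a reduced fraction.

1. [int C1,C2]  r_C1² − 40r_C1 + 364 = 0  ⇒  r_C1 = 14 or 26
2. given r_C1 > 262/11: keep 26

26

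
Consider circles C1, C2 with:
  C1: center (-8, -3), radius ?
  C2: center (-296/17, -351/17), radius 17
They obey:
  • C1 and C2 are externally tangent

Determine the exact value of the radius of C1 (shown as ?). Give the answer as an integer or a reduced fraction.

1. [ext C1·C2]  r_C1² + 34r_C1 − 111 = 0  ⇒  r_C1 = 3 (r>0 drops 1)

3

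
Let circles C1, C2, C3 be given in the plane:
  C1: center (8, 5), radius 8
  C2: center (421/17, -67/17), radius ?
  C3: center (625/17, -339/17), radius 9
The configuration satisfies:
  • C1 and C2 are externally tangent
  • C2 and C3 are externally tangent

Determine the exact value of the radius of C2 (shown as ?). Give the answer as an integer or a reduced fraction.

1. [ext C1·C2]  r_C2² + 16r_C2 − 297 = 0  ⇒  r_C2 = 11 (r>0 drops 1)
2. [ext C2·C3]  r_C2² + 18r_C2 − 319 = 0  ⇒  r_C2 = 11 (r>0 drops 1)

11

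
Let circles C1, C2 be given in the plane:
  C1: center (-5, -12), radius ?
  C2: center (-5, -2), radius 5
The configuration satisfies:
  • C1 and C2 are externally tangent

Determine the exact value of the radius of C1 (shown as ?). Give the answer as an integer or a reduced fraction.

5

1. [ext C1·C2]  r_C1² + 10r_C1 − 75 = 0  ⇒  r_C1 = 5 (r>0 drops 1)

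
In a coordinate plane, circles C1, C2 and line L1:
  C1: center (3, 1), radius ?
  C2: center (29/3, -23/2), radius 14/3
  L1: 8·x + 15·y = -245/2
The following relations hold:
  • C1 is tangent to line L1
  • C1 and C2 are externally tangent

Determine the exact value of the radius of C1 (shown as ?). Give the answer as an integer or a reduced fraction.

19/2

1. [C1‖L1]  r_C1² − 361/4 = 0  ⇒  r_C1 = 19/2 (r>0 drops 1)
2. [ext C1·C2]  r_C1² + (28/3)r_C1 − 2147/12 = 0  ⇒  r_C1 = 19/2 (r>0 drops 1)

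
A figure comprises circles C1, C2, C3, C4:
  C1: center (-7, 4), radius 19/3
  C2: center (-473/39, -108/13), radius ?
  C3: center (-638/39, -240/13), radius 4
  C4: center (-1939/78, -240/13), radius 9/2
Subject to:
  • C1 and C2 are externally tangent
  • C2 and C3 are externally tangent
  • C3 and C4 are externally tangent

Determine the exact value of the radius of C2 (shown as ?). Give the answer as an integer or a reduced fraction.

7

1. [ext C1·C2]  r_C2² + (38/3)r_C2 − 413/3 = 0  ⇒  r_C2 = 7 (r>0 drops 1)
2. [ext C2·C3]  r_C2² + 8r_C2 − 105 = 0  ⇒  r_C2 = 7 (r>0 drops 1)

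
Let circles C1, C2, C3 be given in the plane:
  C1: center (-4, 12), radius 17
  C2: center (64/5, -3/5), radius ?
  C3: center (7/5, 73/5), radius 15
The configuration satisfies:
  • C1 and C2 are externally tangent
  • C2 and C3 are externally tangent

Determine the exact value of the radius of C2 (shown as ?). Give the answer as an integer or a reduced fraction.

4

1. [ext C1·C2]  r_C2² + 34r_C2 − 152 = 0  ⇒  r_C2 = 4 (r>0 drops 1)
2. [ext C2·C3]  r_C2² + 30r_C2 − 136 = 0  ⇒  r_C2 = 4 (r>0 drops 1)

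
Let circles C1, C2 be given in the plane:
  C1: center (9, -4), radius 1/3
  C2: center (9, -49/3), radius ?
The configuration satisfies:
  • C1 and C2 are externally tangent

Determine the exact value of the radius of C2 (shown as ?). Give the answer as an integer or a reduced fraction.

12

1. [ext C1·C2]  r_C2² + (2/3)r_C2 − 152 = 0  ⇒  r_C2 = 12 (r>0 drops 1)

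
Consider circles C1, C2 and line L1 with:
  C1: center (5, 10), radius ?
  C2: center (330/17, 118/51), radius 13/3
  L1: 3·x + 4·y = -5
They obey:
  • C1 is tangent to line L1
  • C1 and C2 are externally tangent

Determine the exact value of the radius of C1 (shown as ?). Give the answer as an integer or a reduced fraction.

1. [C1‖L1]  r_C1² − 144 = 0  ⇒  r_C1 = 12 (r>0 drops 1)
2. [ext C1·C2]  r_C1² + (26/3)r_C1 − 248 = 0  ⇒  r_C1 = 12 (r>0 drops 1)

12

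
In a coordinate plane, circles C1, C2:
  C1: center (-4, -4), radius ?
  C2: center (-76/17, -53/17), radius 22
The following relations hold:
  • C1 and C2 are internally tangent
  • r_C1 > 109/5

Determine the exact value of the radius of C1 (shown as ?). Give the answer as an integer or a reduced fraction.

23

1. [int C1,C2]  r_C1² − 44r_C1 + 483 = 0  ⇒  r_C1 = 21 or 23
2. given r_C1 > 109/5: keep 23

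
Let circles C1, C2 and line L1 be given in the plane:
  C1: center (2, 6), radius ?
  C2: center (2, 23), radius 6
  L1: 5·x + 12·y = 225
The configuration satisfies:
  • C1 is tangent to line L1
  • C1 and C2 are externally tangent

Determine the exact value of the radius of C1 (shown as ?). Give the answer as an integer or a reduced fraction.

11

1. [C1‖L1]  r_C1² − 121 = 0  ⇒  r_C1 = 11 (r>0 drops 1)
2. [ext C1·C2]  r_C1² + 12r_C1 − 253 = 0  ⇒  r_C1 = 11 (r>0 drops 1)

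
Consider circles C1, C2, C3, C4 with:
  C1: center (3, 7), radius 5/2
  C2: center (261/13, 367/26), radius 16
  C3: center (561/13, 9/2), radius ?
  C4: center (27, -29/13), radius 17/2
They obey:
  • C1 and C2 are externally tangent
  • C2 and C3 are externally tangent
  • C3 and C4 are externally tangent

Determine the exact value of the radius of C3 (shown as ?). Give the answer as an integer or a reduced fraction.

9

1. [ext C2·C3]  r_C3² + 32r_C3 − 369 = 0  ⇒  r_C3 = 9 (r>0 drops 1)
2. [ext C3·C4]  r_C3² + 17r_C3 − 234 = 0  ⇒  r_C3 = 9 (r>0 drops 1)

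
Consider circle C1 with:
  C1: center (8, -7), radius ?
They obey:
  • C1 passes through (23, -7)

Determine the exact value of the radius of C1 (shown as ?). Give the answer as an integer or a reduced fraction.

15

1. [C1∋P]  r_C1² − 225 = 0  ⇒  r_C1 = 15 (r>0 drops 1)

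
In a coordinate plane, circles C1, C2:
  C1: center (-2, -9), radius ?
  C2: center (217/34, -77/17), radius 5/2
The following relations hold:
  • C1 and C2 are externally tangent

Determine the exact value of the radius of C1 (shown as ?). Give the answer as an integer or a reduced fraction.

1. [ext C1·C2]  r_C1² + 5r_C1 − 84 = 0  ⇒  r_C1 = 7 (r>0 drops 1)

7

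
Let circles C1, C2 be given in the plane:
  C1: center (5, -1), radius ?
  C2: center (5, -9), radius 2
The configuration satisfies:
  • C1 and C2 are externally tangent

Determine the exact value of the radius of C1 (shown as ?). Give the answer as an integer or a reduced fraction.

1. [ext C1·C2]  r_C1² + 4r_C1 − 60 = 0  ⇒  r_C1 = 6 (r>0 drops 1)

6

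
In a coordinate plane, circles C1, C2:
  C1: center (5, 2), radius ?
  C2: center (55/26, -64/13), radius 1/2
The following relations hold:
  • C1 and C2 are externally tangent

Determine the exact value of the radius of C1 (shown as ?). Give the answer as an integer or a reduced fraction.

7

1. [ext C1·C2]  r_C1² + 1r_C1 − 56 = 0  ⇒  r_C1 = 7 (r>0 drops 1)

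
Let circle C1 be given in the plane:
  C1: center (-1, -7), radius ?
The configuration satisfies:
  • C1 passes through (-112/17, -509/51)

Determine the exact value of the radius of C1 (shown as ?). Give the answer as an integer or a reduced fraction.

1. [C1∋P]  r_C1² − 361/9 = 0  ⇒  r_C1 = 19/3 (r>0 drops 1)

19/3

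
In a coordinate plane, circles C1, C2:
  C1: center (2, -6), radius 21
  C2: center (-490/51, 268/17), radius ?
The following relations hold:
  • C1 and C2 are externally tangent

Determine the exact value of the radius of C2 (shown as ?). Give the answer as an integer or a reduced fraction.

1. [ext C1·C2]  r_C2² + 42r_C2 − 1507/9 = 0  ⇒  r_C2 = 11/3 (r>0 drops 1)

11/3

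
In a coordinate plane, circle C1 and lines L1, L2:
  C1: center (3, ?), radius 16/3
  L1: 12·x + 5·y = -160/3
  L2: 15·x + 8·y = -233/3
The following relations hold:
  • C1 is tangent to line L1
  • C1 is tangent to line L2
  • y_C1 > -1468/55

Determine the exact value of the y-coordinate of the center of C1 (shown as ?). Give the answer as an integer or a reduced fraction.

-4

1. [C1‖L1]  y_C1² + (536/15)y_C1 + 1904/15 = 0  ⇒  y_C1 = -476/15 or -4
2. [C1‖L2]  y_C1² + (92/3)y_C1 + 320/3 = 0  ⇒  y_C1 = -80/3 or -4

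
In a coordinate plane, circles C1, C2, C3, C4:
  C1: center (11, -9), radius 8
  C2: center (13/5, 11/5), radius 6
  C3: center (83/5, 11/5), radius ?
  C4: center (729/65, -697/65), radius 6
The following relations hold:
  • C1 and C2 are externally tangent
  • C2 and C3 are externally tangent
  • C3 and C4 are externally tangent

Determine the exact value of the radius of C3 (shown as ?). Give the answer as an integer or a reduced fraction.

1. [ext C2·C3]  r_C3² + 12r_C3 − 160 = 0  ⇒  r_C3 = 8 (r>0 drops 1)
2. [ext C3·C4]  r_C3² + 12r_C3 − 160 = 0  ⇒  r_C3 = 8 (r>0 drops 1)

8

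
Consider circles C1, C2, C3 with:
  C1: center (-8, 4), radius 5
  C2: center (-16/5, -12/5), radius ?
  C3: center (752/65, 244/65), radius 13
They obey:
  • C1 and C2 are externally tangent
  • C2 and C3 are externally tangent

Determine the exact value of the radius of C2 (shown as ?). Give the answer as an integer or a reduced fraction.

1. [ext C1·C2]  r_C2² + 10r_C2 − 39 = 0  ⇒  r_C2 = 3 (r>0 drops 1)
2. [ext C2·C3]  r_C2² + 26r_C2 − 87 = 0  ⇒  r_C2 = 3 (r>0 drops 1)

3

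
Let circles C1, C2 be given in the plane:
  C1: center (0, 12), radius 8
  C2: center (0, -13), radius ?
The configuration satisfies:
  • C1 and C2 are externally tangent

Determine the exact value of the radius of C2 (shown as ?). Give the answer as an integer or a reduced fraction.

1. [ext C1·C2]  r_C2² + 16r_C2 − 561 = 0  ⇒  r_C2 = 17 (r>0 drops 1)

17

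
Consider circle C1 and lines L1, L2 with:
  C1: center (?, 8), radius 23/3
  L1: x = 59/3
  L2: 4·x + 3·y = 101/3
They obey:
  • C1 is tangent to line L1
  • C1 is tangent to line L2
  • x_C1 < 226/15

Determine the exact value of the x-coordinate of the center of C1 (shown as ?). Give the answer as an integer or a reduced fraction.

1. [C1‖L1]  x_C1² − (118/3)x_C1 + 328 = 0  ⇒  x_C1 = 12 or 82/3
2. [C1‖L2]  x_C1² − (29/6)x_C1 − 86 = 0  ⇒  x_C1 = -43/6 or 12

12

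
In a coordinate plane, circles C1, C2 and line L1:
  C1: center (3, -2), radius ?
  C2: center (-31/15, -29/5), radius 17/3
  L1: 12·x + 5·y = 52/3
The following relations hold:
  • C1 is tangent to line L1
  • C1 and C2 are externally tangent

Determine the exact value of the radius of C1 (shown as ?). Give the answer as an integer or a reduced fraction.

2/3

1. [C1‖L1]  r_C1² − 4/9 = 0  ⇒  r_C1 = 2/3 (r>0 drops 1)
2. [ext C1·C2]  r_C1² + (34/3)r_C1 − 8 = 0  ⇒  r_C1 = 2/3 (r>0 drops 1)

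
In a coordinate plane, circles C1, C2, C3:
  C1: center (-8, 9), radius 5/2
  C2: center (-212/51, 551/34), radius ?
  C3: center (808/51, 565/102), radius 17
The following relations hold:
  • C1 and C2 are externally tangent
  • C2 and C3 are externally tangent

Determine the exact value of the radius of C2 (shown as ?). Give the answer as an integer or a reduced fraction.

1. [ext C1·C2]  r_C2² + 5r_C2 − 544/9 = 0  ⇒  r_C2 = 17/3 (r>0 drops 1)
2. [ext C2·C3]  r_C2² + 34r_C2 − 2023/9 = 0  ⇒  r_C2 = 17/3 (r>0 drops 1)

17/3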